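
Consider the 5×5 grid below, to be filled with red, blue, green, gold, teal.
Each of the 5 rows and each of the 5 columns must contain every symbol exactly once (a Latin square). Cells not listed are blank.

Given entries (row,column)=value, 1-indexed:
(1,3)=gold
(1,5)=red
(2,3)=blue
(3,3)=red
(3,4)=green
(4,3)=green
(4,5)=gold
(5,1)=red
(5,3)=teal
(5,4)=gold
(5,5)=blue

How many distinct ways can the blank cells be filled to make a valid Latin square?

Row 1, column 1: eliminating its row and column leaves {blue, green, teal}.
Row 1, column 2: eliminating its row and column leaves {blue, green, teal}.
Row 1, column 4: eliminating its row and column leaves {blue, teal}.
Row 2, column 1: eliminating its row and column leaves {green, gold, teal}.
Row 2, column 2: eliminating its row and column leaves {red, green, gold, teal}.
Row 2, column 4: eliminating its row and column leaves {red, teal}.
Row 2, column 5: eliminating its row and column leaves {green, teal}.
Row 3, column 1: eliminating its row and column leaves {blue, gold, teal}.
Row 3, column 2: eliminating its row and column leaves {blue, gold, teal}.
Row 3, column 5: eliminating its row and column leaves {teal}.
Row 4, column 1: eliminating its row and column leaves {blue, teal}.
Row 4, column 2: eliminating its row and column leaves {red, blue, teal}.
Row 4, column 4: eliminating its row and column leaves {red, blue, teal}.
Row 5, column 2: eliminating its row and column leaves {green}.
Enumerating the assignments across these blanks that avoid any row or column repeat gives 3 completions.

3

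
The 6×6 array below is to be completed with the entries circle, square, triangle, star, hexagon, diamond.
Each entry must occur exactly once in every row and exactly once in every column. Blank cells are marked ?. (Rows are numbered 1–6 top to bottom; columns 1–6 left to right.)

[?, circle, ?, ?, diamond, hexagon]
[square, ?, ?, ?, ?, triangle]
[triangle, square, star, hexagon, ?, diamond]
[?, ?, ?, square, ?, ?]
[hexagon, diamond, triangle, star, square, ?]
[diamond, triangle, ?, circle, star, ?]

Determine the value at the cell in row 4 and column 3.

diamond

Row 1, column 1: row 1 has {circle, hexagon, diamond} and column 1 has {square, triangle, hexagon, diamond}, leaving only star.
Row 1, column 3: row 1 has {circle, star, hexagon, diamond} and column 3 has {triangle, star}, leaving only square.
Row 1, column 4: row 1 has {circle, square, star, hexagon, diamond} and column 4 has {circle, square, star, hexagon}, leaving only triangle.
Row 2, column 4: row 2 has {square, triangle} and column 4 has {circle, square, triangle, star, hexagon}, leaving only diamond.
Row 3, column 5: row 3 has {square, triangle, star, hexagon, diamond} and column 5 has {square, star, diamond}, leaving only circle.
Row 2, column 5: row 2 has {square, triangle, diamond} and column 5 has {circle, square, star, diamond}, leaving only hexagon.
Row 2, column 2: row 2 has {square, triangle, hexagon, diamond} and column 2 has {circle, square, triangle, diamond}, leaving only star.
Row 2, column 3: row 2 has {square, triangle, star, hexagon, diamond} and column 3 has {square, triangle, star}, leaving only circle.
Row 4, column 1: row 4 has {square} and column 1 has {square, triangle, star, hexagon, diamond}, leaving only circle.
Row 4, column 2: row 4 has {circle, square} and column 2 has {circle, square, triangle, star, diamond}, leaving only hexagon.
Row 4 already has {circle, square, hexagon} and column 3 already has {circle, square, triangle, star}, so row 4, column 3 must be diamond.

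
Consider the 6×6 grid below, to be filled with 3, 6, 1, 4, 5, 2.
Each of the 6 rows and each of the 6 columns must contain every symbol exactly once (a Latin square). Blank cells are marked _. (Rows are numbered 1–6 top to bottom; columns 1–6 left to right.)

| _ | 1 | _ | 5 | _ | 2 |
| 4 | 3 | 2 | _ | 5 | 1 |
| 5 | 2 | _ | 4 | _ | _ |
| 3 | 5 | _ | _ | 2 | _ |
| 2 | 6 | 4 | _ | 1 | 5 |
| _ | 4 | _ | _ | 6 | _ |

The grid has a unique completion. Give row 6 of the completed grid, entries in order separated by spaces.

Row 6, column 1: row 6 has {6, 4} and column 1 has {3, 4, 5, 2}, leaving only 1.
Row 6, column 6: row 6 has {6, 1, 4} and column 6 has {1, 5, 2}, leaving only 3.
Row 6, column 3: row 6 has {3, 6, 1, 4} and column 3 has {4, 2}, leaving only 5.
Row 6, column 4: row 6 has {3, 6, 1, 4, 5} and column 4 has {4, 5}, leaving only 2.
So row 6 reads: 1 4 5 2 6 3.

1 4 5 2 6 3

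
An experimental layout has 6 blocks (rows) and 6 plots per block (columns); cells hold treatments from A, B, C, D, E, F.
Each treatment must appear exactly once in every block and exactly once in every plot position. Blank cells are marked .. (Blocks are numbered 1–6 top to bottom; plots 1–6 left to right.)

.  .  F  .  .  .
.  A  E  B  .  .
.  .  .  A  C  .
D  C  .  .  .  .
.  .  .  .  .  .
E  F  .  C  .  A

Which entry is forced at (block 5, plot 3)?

Block 5, plot 3 is narrowed to {A, B, C, D}.
If it were A, then block 6, plot 3 would be left with no valid symbol.
If it were B, then block 6, plot 3 would be left with no valid symbol.
If it were D, then block 6, plot 3 would be left with no valid symbol.
So block 5, plot 3 must be C.

C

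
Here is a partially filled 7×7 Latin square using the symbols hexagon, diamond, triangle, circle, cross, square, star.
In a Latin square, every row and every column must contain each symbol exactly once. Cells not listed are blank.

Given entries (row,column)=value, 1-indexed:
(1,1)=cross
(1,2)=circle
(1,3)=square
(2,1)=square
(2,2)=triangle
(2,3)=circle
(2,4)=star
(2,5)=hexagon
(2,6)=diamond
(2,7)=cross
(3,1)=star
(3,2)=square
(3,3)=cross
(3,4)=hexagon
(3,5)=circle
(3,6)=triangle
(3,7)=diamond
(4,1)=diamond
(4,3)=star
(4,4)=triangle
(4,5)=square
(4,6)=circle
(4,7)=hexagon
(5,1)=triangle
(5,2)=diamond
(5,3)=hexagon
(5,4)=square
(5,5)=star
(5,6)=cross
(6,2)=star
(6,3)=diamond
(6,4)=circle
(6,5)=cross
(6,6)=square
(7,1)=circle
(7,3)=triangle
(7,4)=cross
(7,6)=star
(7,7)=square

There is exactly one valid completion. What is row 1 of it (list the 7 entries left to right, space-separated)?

cross circle square diamond triangle hexagon star

Row 1, column 4: row 1 has {circle, cross, square} and column 4 has {hexagon, triangle, circle, cross, square, star}, leaving only diamond.
Row 1, column 5: row 1 has {diamond, circle, cross, square} and column 5 has {hexagon, circle, cross, square, star}, leaving only triangle.
Row 1, column 6: row 1 has {diamond, triangle, circle, cross, square} and column 6 has {diamond, triangle, circle, cross, square, star}, leaving only hexagon.
Row 1, column 7: row 1 has {hexagon, diamond, triangle, circle, cross, square} and column 7 has {hexagon, diamond, cross, square}, leaving only star.
So row 1 reads: cross circle square diamond triangle hexagon star.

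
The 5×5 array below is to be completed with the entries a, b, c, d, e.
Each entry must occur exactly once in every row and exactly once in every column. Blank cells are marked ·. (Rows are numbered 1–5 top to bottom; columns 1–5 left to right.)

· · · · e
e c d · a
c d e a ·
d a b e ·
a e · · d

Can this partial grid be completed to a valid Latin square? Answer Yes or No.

Row 1, column 1: row 1 has {e} and column 1 has {a, c, d, e}, so it must be b.
Now row 1, column 2: row 1 together with column 2 already contain {a, b, c, d, e} — every symbol — so nothing can go there. The grid has no valid completion.

No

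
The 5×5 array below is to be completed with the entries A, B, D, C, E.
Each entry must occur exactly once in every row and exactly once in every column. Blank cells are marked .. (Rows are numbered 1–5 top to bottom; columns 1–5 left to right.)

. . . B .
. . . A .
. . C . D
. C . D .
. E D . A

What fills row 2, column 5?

Row 3, column 4: row 3 has {D, C} and column 4 has {A, B, D}, leaving only E.
Row 5, column 4: row 5 has {A, D, E} and column 4 has {A, B, D, E}, leaving only C.
Row 5, column 1: row 5 has {A, D, C, E} and column 1 has {}, leaving only B.
Row 3, column 1: row 3 has {D, C, E} and column 1 has {B}, leaving only A.
Row 3, column 2: row 3 has {A, D, C, E} and column 2 has {C, E}, leaving only B.
Row 2, column 2: row 2 has {A} and column 2 has {B, C, E}, leaving only D.
Row 1, column 2: row 1 has {B} and column 2 has {B, D, C, E}, leaving only A.
Row 1, column 3: row 1 has {A, B} and column 3 has {D, C}, leaving only E.
Row 1, column 5: row 1 has {A, B, E} and column 5 has {A, D}, leaving only C.
Row 1, column 1: row 1 has {A, B, C, E} and column 1 has {A, B}, leaving only D.
Row 2, column 3: row 2 has {A, D} and column 3 has {D, C, E}, leaving only B.
Row 2 already has {A, B, D} and column 5 already has {A, D, C}, so row 2, column 5 must be E.

E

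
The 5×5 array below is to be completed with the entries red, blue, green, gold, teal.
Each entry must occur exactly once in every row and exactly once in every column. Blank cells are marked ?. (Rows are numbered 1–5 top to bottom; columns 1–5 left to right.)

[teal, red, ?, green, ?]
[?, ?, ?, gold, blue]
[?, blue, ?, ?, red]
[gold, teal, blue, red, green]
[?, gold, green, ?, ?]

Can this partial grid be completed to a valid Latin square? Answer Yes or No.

Row 1, column 3: row 1 has {red, green, teal} and column 3 has {blue, green}, so it must be gold.
Now row 1, column 5: row 1 together with column 5 already contain {red, blue, green, gold, teal} — every symbol — so nothing can go there. The grid has no valid completion.

No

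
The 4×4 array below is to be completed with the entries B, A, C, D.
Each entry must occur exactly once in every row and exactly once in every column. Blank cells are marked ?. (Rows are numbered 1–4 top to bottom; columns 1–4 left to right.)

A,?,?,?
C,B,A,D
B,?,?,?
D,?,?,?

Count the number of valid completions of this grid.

Row 1, column 2: eliminating its row and column leaves {C, D}.
Row 1, column 3: eliminating its row and column leaves {B, C, D}.
Row 1, column 4: eliminating its row and column leaves {B, C}.
Row 3, column 2: eliminating its row and column leaves {A, C, D}.
Row 3, column 3: eliminating its row and column leaves {C, D}.
Row 3, column 4: eliminating its row and column leaves {A, C}.
Row 4, column 2: eliminating its row and column leaves {A, C}.
Row 4, column 3: eliminating its row and column leaves {B, C}.
Row 4, column 4: eliminating its row and column leaves {B, A, C}.
Enumerating the assignments across these blanks that avoid any row or column repeat gives 4 completions.

4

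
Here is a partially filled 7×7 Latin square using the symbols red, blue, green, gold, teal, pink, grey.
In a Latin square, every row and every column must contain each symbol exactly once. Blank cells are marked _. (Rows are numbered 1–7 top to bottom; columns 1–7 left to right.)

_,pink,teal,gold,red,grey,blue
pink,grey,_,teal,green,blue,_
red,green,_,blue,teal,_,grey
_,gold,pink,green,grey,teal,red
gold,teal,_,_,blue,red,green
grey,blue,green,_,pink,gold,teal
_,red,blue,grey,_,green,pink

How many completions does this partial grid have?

Row 1, column 1: eliminating its row and column leaves {green}.
Row 2, column 3: eliminating its row and column leaves {red, gold}.
Row 2, column 7: eliminating its row and column leaves {gold}.
Row 3, column 3: eliminating its row and column leaves {gold}.
Row 3, column 6: eliminating its row and column leaves {pink}.
Row 4, column 1: eliminating its row and column leaves {blue}.
Row 5, column 3: eliminating its row and column leaves {grey}.
Row 5, column 4: eliminating its row and column leaves {pink}.
Row 6, column 4: eliminating its row and column leaves {red}.
Row 7, column 1: eliminating its row and column leaves {teal}.
Row 7, column 5: eliminating its row and column leaves {gold}.
Only one assignment across all blanks avoids any row or column repeat, giving 1 completion.

1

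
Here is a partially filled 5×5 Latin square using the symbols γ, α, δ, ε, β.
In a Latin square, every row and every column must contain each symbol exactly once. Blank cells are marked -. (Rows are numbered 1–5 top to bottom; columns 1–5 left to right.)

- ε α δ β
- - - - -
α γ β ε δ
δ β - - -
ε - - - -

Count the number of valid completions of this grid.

Row 1, column 1: eliminating its row and column leaves {γ}.
Row 2, column 1: eliminating its row and column leaves {γ, β}.
Row 2, column 2: eliminating its row and column leaves {α, δ}.
Row 2, column 3: eliminating its row and column leaves {γ, δ, ε}.
Row 2, column 4: eliminating its row and column leaves {γ, α, β}.
Row 2, column 5: eliminating its row and column leaves {γ, α, ε}.
Row 4, column 3: eliminating its row and column leaves {γ, ε}.
Row 4, column 4: eliminating its row and column leaves {γ, α}.
Row 4, column 5: eliminating its row and column leaves {γ, α, ε}.
Row 5, column 2: eliminating its row and column leaves {α, δ}.
Row 5, column 3: eliminating its row and column leaves {γ, δ}.
Row 5, column 4: eliminating its row and column leaves {γ, α, β}.
Row 5, column 5: eliminating its row and column leaves {γ, α}.
Enumerating the assignments across these blanks that avoid any row or column repeat gives 3 completions.

3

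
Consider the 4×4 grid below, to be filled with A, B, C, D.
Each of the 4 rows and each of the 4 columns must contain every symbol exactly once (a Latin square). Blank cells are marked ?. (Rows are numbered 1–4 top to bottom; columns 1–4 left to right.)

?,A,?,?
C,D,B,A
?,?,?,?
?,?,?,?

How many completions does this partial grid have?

Row 1, column 1: eliminating its row and column leaves {B, D}.
Row 1, column 3: eliminating its row and column leaves {C, D}.
Row 1, column 4: eliminating its row and column leaves {B, C, D}.
Row 3, column 1: eliminating its row and column leaves {A, B, D}.
Row 3, column 2: eliminating its row and column leaves {B, C}.
Row 3, column 3: eliminating its row and column leaves {A, C, D}.
Row 3, column 4: eliminating its row and column leaves {B, C, D}.
Row 4, column 1: eliminating its row and column leaves {A, B, D}.
Row 4, column 2: eliminating its row and column leaves {B, C}.
Row 4, column 3: eliminating its row and column leaves {A, C, D}.
Row 4, column 4: eliminating its row and column leaves {B, C, D}.
Enumerating the assignments across these blanks that avoid any row or column repeat gives 8 completions.

8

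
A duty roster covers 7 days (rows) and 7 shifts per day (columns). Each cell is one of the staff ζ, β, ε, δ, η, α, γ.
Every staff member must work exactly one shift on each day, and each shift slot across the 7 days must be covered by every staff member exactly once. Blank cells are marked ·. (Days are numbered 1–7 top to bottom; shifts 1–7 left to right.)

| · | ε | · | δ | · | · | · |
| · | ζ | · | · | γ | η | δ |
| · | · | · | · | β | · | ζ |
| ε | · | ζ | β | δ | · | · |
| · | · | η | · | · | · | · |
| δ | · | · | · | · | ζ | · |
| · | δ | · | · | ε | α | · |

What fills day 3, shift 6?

ε

Day 4, shift 6: day 4 has {ζ, β, ε, δ} and shift 6 has {ζ, η, α}, leaving only γ.
Day 1, shift 6: day 1 has {ε, δ} and shift 6 has {ζ, η, α, γ}, leaving only β.
Day 3, shift 6 is narrowed to {ε, δ}.
If it were δ, propagating the remaining blanks reaches a contradiction.
So day 3, shift 6 must be ε.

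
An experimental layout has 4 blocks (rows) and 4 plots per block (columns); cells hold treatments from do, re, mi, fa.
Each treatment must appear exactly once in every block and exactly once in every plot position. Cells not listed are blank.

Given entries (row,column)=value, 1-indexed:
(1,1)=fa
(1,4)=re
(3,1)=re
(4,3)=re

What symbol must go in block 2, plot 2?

re

Block 2, plot 2 is narrowed to {do, re, mi, fa}.
If it were do, then block 2, plot 4 would be left with no valid symbol.
If it were mi, then block 2, plot 4 would be left with no valid symbol.
If it were fa, propagating the remaining blanks reaches a contradiction.
So block 2, plot 2 must be re.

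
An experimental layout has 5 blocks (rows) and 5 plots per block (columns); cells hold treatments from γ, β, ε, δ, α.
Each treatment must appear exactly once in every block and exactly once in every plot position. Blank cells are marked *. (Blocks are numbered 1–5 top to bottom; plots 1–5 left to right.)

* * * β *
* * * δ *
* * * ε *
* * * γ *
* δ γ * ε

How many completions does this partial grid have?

56

Block 1, plot 1: eliminating its block and plot leaves {γ, ε, δ, α}.
Block 1, plot 2: eliminating its block and plot leaves {γ, ε, α}.
Block 1, plot 3: eliminating its block and plot leaves {ε, δ, α}.
Block 1, plot 5: eliminating its block and plot leaves {γ, δ, α}.
Block 2, plot 1: eliminating its block and plot leaves {γ, β, ε, α}.
Block 2, plot 2: eliminating its block and plot leaves {γ, β, ε, α}.
Block 2, plot 3: eliminating its block and plot leaves {β, ε, α}.
Block 2, plot 5: eliminating its block and plot leaves {γ, β, α}.
Block 3, plot 1: eliminating its block and plot leaves {γ, β, δ, α}.
Block 3, plot 2: eliminating its block and plot leaves {γ, β, α}.
Block 3, plot 3: eliminating its block and plot leaves {β, δ, α}.
Block 3, plot 5: eliminating its block and plot leaves {γ, β, δ, α}.
Block 4, plot 1: eliminating its block and plot leaves {β, ε, δ, α}.
Block 4, plot 2: eliminating its block and plot leaves {β, ε, α}.
Block 4, plot 3: eliminating its block and plot leaves {β, ε, δ, α}.
Block 4, plot 5: eliminating its block and plot leaves {β, δ, α}.
Block 5, plot 1: eliminating its block and plot leaves {β, α}.
Block 5, plot 4: eliminating its block and plot leaves {α}.
Enumerating the assignments across these blanks that avoid any block or plot repeat gives 56 completions.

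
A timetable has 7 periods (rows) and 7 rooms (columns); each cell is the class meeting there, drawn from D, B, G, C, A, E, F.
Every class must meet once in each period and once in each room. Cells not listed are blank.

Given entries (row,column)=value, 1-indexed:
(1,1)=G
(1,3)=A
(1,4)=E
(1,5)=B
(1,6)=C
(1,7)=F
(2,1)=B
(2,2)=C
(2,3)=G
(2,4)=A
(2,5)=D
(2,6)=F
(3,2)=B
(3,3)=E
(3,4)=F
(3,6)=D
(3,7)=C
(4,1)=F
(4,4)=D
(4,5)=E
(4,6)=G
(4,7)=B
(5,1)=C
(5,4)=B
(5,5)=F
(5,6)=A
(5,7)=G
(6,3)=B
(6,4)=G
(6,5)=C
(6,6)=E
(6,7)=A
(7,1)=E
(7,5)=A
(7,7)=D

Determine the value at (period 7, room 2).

Period 1, room 2: period 1 has {B, G, C, A, E, F} and room 2 has {B, C}, leaving only D.
Period 2, room 7: period 2 has {D, B, G, C, A, F} and room 7 has {D, B, G, C, A, F}, leaving only E.
Period 3, room 1: period 3 has {D, B, C, E, F} and room 1 has {B, G, C, E, F}, leaving only A.
Period 3, room 5: period 3 has {D, B, C, A, E, F} and room 5 has {D, B, C, A, E, F}, leaving only G.
Period 4, room 2: period 4 has {D, B, G, E, F} and room 2 has {D, B, C}, leaving only A.
Period 4, room 3: period 4 has {D, B, G, A, E, F} and room 3 has {B, G, A, E}, leaving only C.
Period 5, room 2: period 5 has {B, G, C, A, F} and room 2 has {D, B, C, A}, leaving only E.
Period 5, room 3: period 5 has {B, G, C, A, E, F} and room 3 has {B, G, C, A, E}, leaving only D.
Period 6, room 1: period 6 has {B, G, C, A, E} and room 1 has {B, G, C, A, E, F}, leaving only D.
Period 6, room 2: period 6 has {D, B, G, C, A, E} and room 2 has {D, B, C, A, E}, leaving only F.
Period 7 already has {D, A, E} and room 2 already has {D, B, C, A, E, F}, so period 7, room 2 must be G.

G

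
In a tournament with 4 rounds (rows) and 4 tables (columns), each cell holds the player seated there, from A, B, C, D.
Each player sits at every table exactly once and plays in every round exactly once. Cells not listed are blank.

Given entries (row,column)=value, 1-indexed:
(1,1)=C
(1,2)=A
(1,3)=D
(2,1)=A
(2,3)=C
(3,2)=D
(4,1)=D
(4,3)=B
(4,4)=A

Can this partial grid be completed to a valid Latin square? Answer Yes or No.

Yes

No round or table among the givens repeats a symbol, and propagating forced cells runs into no contradiction.
One valid completion exists (for instance, C A D B / A B C D / B D A C / D C B A).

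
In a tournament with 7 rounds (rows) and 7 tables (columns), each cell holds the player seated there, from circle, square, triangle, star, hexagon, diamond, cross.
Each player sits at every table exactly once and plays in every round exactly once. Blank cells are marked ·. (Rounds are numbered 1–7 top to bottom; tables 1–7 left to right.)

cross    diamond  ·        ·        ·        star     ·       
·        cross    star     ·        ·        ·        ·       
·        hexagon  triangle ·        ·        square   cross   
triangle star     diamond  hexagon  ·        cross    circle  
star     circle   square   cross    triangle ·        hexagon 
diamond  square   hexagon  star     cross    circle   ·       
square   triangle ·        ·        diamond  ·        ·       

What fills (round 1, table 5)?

Round 1, table 3: round 1 has {star, diamond, cross} and table 3 has {square, triangle, star, hexagon, diamond}, leaving only circle.
Round 3, table 1: round 3 has {square, triangle, hexagon, cross} and table 1 has {square, triangle, star, diamond, cross}, leaving only circle.
Round 2, table 1: round 2 has {star, cross} and table 1 has {circle, square, triangle, star, diamond, cross}, leaving only hexagon.
Round 3, table 4: round 3 has {circle, square, triangle, hexagon, cross} and table 4 has {star, hexagon, cross}, leaving only diamond.
Round 3, table 5: round 3 has {circle, square, triangle, hexagon, diamond, cross} and table 5 has {triangle, diamond, cross}, leaving only star.
Round 4, table 5: round 4 has {circle, triangle, star, hexagon, diamond, cross} and table 5 has {triangle, star, diamond, cross}, leaving only square.
Round 1 already has {circle, star, diamond, cross} and table 5 already has {square, triangle, star, diamond, cross}, so round 1, table 5 must be hexagon.

hexagon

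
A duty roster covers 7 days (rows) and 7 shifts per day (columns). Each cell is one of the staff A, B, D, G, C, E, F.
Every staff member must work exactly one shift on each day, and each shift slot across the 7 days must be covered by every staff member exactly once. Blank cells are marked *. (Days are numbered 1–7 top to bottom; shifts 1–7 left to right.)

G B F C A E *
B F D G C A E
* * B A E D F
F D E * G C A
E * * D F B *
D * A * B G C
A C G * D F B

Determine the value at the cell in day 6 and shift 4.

F

Day 1, shift 7: day 1 has {A, B, G, C, E, F} and shift 7 has {A, B, C, E, F}, leaving only D.
Day 3, shift 1: day 3 has {A, B, D, E, F} and shift 1 has {A, B, D, G, E, F}, leaving only C.
Day 3, shift 2: day 3 has {A, B, D, C, E, F} and shift 2 has {B, D, C, F}, leaving only G.
Day 4, shift 4: day 4 has {A, D, G, C, E, F} and shift 4 has {A, D, G, C}, leaving only B.
Day 5, shift 2: day 5 has {B, D, E, F} and shift 2 has {B, D, G, C, F}, leaving only A.
Day 5, shift 3: day 5 has {A, B, D, E, F} and shift 3 has {A, B, D, G, E, F}, leaving only C.
Day 5, shift 7: day 5 has {A, B, D, C, E, F} and shift 7 has {A, B, D, C, E, F}, leaving only G.
Day 6, shift 2: day 6 has {A, B, D, G, C} and shift 2 has {A, B, D, G, C, F}, leaving only E.
Day 6 already has {A, B, D, G, C, E} and shift 4 already has {A, B, D, G, C}, so day 6, shift 4 must be F.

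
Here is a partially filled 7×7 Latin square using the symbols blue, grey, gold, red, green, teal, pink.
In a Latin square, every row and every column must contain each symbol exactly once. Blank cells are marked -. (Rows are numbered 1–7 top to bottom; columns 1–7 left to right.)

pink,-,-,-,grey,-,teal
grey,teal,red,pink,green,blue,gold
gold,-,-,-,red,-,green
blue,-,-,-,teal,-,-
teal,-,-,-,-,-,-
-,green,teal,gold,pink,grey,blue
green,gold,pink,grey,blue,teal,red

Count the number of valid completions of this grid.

Row 1, column 2: eliminating its row and column leaves {blue, red}.
Row 1, column 3: eliminating its row and column leaves {blue, gold, green}.
Row 1, column 4: eliminating its row and column leaves {blue, red, green}.
Row 1, column 6: eliminating its row and column leaves {gold, red, green}.
Row 3, column 2: eliminating its row and column leaves {blue, grey, pink}.
Row 3, column 3: eliminating its row and column leaves {blue, grey}.
Row 3, column 4: eliminating its row and column leaves {blue, teal}.
Row 3, column 6: eliminating its row and column leaves {pink}.
Row 4, column 2: eliminating its row and column leaves {grey, red, pink}.
Row 4, column 3: eliminating its row and column leaves {grey, gold, green}.
Row 4, column 4: eliminating its row and column leaves {red, green}.
Row 4, column 6: eliminating its row and column leaves {gold, red, green, pink}.
Row 4, column 7: eliminating its row and column leaves {grey, pink}.
Row 5, column 2: eliminating its row and column leaves {blue, grey, red, pink}.
Row 5, column 3: eliminating its row and column leaves {blue, grey, gold, green}.
Row 5, column 4: eliminating its row and column leaves {blue, red, green}.
Row 5, column 5: eliminating its row and column leaves {gold}.
Row 5, column 6: eliminating its row and column leaves {gold, red, green, pink}.
Row 5, column 7: eliminating its row and column leaves {grey, pink}.
Row 6, column 1: eliminating its row and column leaves {red}.
Enumerating the assignments across these blanks that avoid any row or column repeat gives 14 completions.

14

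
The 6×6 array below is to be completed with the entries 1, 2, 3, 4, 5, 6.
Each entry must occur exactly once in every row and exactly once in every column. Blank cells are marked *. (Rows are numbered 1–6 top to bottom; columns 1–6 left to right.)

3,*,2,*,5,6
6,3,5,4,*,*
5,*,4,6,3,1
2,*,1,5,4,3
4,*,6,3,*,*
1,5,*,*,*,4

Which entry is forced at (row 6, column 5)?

Row 1, column 4: row 1 has {2, 3, 5, 6} and column 4 has {3, 4, 5, 6}, leaving only 1.
Row 1, column 2: row 1 has {1, 2, 3, 5, 6} and column 2 has {3, 5}, leaving only 4.
Row 2, column 6: row 2 has {3, 4, 5, 6} and column 6 has {1, 3, 4, 6}, leaving only 2.
Row 2, column 5: row 2 has {2, 3, 4, 5, 6} and column 5 has {3, 4, 5}, leaving only 1.
Row 3, column 2: row 3 has {1, 3, 4, 5, 6} and column 2 has {3, 4, 5}, leaving only 2.
Row 4, column 2: row 4 has {1, 2, 3, 4, 5} and column 2 has {2, 3, 4, 5}, leaving only 6.
Row 5, column 2: row 5 has {3, 4, 6} and column 2 has {2, 3, 4, 5, 6}, leaving only 1.
Row 5, column 5: row 5 has {1, 3, 4, 6} and column 5 has {1, 3, 4, 5}, leaving only 2.
Row 6 already has {1, 4, 5} and column 5 already has {1, 2, 3, 4, 5}, so row 6, column 5 must be 6.

6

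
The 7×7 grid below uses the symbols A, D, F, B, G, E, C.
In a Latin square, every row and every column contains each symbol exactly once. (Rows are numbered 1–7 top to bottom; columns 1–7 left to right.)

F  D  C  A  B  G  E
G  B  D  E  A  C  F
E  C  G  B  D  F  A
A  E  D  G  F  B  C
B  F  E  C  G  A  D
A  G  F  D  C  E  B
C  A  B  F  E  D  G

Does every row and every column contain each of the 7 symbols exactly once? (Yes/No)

No

Every row is a permutation, but column 3 contains D twice (at rows 2 and 4).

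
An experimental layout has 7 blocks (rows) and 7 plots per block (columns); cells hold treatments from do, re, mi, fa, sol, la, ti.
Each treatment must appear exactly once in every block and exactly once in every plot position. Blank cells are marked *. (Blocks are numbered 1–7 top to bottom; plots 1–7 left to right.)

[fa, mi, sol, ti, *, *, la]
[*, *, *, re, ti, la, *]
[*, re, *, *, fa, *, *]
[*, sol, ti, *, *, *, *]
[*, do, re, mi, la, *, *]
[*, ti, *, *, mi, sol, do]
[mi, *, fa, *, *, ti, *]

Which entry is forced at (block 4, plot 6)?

Block 2, plot 2: block 2 has {re, la, ti} and plot 2 has {do, re, mi, sol, ti}, leaving only fa.
Block 5, plot 6: block 5 has {do, re, mi, la} and plot 6 has {sol, la, ti}, leaving only fa.
Block 6, plot 3: block 6 has {do, mi, sol, ti} and plot 3 has {re, fa, sol, ti}, leaving only la.
Block 6, plot 1: block 6 has {do, mi, sol, la, ti} and plot 1 has {mi, fa}, leaving only re.
Block 6, plot 4: block 6 has {do, re, mi, sol, la, ti} and plot 4 has {re, mi, ti}, leaving only fa.
Block 7, plot 2: block 7 has {mi, fa, ti} and plot 2 has {do, re, mi, fa, sol, ti}, leaving only la.
Block 4, plot 6 is narrowed to {do, re, mi}.
If it were do, then block 5, plot 7 would be left with no valid symbol.
If it were re, then block 5, plot 7 would be left with no valid symbol.
So block 4, plot 6 must be mi.

mi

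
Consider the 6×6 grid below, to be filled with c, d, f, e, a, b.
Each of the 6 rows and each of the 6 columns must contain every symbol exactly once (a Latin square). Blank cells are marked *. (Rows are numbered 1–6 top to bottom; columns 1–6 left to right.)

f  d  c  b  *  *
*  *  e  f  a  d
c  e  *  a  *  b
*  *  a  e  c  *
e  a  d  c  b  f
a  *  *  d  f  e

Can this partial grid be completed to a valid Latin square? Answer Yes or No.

No

Row 4, column 6: row 4 together with column 6 already contain {c, d, f, e, a, b} — every symbol — so nothing can go there. The grid has no valid completion.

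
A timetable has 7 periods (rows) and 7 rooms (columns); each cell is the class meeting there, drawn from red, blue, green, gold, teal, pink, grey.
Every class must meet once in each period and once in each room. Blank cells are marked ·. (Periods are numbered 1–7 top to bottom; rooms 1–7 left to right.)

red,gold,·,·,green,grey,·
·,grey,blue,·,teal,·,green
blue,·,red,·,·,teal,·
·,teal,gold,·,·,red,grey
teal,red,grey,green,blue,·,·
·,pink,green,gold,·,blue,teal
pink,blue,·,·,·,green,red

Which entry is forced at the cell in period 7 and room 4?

grey

Period 2, room 1: period 2 has {blue, green, teal, grey} and room 1 has {red, blue, teal, pink}, leaving only gold.
Period 2, room 6: period 2 has {blue, green, gold, teal, grey} and room 6 has {red, blue, green, teal, grey}, leaving only pink.
Period 2, room 4: period 2 has {blue, green, gold, teal, pink, grey} and room 4 has {green, gold}, leaving only red.
Period 3, room 2: period 3 has {red, blue, teal} and room 2 has {red, blue, gold, teal, pink, grey}, leaving only green.
Period 4, room 1: period 4 has {red, gold, teal, grey} and room 1 has {red, blue, gold, teal, pink}, leaving only green.
Period 4, room 5: period 4 has {red, green, gold, teal, grey} and room 5 has {blue, green, teal}, leaving only pink.
Period 4, room 4: period 4 has {red, green, gold, teal, pink, grey} and room 4 has {red, green, gold}, leaving only blue.
Period 5, room 6: period 5 has {red, blue, green, teal, grey} and room 6 has {red, blue, green, teal, pink, grey}, leaving only gold.
Period 5, room 7: period 5 has {red, blue, green, gold, teal, grey} and room 7 has {red, green, teal, grey}, leaving only pink.
Period 1, room 7: period 1 has {red, green, gold, grey} and room 7 has {red, green, teal, pink, grey}, leaving only blue.
Period 3, room 7: period 3 has {red, blue, green, teal} and room 7 has {red, blue, green, teal, pink, grey}, leaving only gold.
Period 3, room 5: period 3 has {red, blue, green, gold, teal} and room 5 has {blue, green, teal, pink}, leaving only grey.
Period 3, room 4: period 3 has {red, blue, green, gold, teal, grey} and room 4 has {red, blue, green, gold}, leaving only pink.
Period 1, room 4: period 1 has {red, blue, green, gold, grey} and room 4 has {red, blue, green, gold, pink}, leaving only teal.
Period 7 already has {red, blue, green, pink} and room 4 already has {red, blue, green, gold, teal, pink}, so period 7, room 4 must be grey.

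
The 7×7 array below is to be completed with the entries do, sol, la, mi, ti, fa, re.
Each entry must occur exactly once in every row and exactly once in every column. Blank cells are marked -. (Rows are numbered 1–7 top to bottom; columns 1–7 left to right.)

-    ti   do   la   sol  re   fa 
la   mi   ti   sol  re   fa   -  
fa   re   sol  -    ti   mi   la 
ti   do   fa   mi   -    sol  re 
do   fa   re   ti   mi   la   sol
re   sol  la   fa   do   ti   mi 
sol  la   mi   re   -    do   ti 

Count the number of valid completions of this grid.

1

Row 1, column 1: eliminating its row and column leaves {mi}.
Row 2, column 7: eliminating its row and column leaves {do}.
Row 3, column 4: eliminating its row and column leaves {do}.
Row 4, column 5: eliminating its row and column leaves {la}.
Row 7, column 5: eliminating its row and column leaves {fa}.
Only one assignment across all blanks avoids any row or column repeat, giving 1 completion.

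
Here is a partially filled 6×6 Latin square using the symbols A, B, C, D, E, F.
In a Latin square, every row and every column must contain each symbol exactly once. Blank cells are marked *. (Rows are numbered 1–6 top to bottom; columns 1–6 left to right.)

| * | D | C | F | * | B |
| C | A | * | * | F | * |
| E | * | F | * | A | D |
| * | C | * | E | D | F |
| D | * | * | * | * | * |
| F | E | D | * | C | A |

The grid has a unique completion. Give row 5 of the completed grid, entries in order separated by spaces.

Row 1, column 1: row 1 has {B, C, D, F} and column 1 has {C, D, E, F}, leaving only A.
Row 1, column 5: row 1 has {A, B, C, D, F} and column 5 has {A, C, D, F}, leaving only E.
Row 5, column 5: row 5 has {D} and column 5 has {A, C, D, E, F}, leaving only B.
Row 5, column 2: row 5 has {B, D} and column 2 has {A, C, D, E}, leaving only F.
Row 2, column 6: row 2 has {A, C, F} and column 6 has {A, B, D, F}, leaving only E.
Row 5, column 6: row 5 has {B, D, F} and column 6 has {A, B, D, E, F}, leaving only C.
Row 5, column 4: row 5 has {B, C, D, F} and column 4 has {E, F}, leaving only A.
Row 5, column 3: row 5 has {A, B, C, D, F} and column 3 has {C, D, F}, leaving only E.
So row 5 reads: D F E A B C.

D F E A B C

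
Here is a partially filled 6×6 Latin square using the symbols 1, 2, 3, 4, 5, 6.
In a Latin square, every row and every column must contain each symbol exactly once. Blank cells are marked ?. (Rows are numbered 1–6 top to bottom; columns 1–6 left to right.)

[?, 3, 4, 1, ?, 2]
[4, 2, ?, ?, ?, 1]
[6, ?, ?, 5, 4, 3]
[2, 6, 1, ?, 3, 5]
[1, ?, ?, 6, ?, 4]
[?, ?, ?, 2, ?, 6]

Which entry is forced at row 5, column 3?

3

Row 1, column 1: row 1 has {1, 2, 3, 4} and column 1 has {1, 2, 4, 6}, leaving only 5.
Row 1, column 5: row 1 has {1, 2, 3, 4, 5} and column 5 has {3, 4}, leaving only 6.
Row 2, column 4: row 2 has {1, 2, 4} and column 4 has {1, 2, 5, 6}, leaving only 3.
Row 2, column 5: row 2 has {1, 2, 3, 4} and column 5 has {3, 4, 6}, leaving only 5.
Row 2, column 3: row 2 has {1, 2, 3, 4, 5} and column 3 has {1, 4}, leaving only 6.
Row 3, column 2: row 3 has {3, 4, 5, 6} and column 2 has {2, 3, 6}, leaving only 1.
Row 3, column 3: row 3 has {1, 3, 4, 5, 6} and column 3 has {1, 4, 6}, leaving only 2.
Row 4, column 4: row 4 has {1, 2, 3, 5, 6} and column 4 has {1, 2, 3, 5, 6}, leaving only 4.
Row 5, column 2: row 5 has {1, 4, 6} and column 2 has {1, 2, 3, 6}, leaving only 5.
Row 5 already has {1, 4, 5, 6} and column 3 already has {1, 2, 4, 6}, so row 5, column 3 must be 3.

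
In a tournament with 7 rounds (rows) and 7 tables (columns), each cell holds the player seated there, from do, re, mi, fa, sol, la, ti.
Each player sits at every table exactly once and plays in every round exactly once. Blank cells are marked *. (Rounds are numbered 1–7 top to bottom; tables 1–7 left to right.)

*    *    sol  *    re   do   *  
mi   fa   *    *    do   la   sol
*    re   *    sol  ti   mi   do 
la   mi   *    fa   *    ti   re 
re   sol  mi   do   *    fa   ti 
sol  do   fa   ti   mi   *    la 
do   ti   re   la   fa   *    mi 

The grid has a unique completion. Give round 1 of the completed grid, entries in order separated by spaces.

Round 1, table 2: round 1 has {do, re, sol} and table 2 has {do, re, mi, fa, sol, ti}, leaving only la.
Round 1, table 4: round 1 has {do, re, sol, la} and table 4 has {do, fa, sol, la, ti}, leaving only mi.
Round 1, table 7: round 1 has {do, re, mi, sol, la} and table 7 has {do, re, mi, sol, la, ti}, leaving only fa.
Round 1, table 1: round 1 has {do, re, mi, fa, sol, la} and table 1 has {do, re, mi, sol, la}, leaving only ti.
So round 1 reads: ti la sol mi re do fa.

ti la sol mi re do fa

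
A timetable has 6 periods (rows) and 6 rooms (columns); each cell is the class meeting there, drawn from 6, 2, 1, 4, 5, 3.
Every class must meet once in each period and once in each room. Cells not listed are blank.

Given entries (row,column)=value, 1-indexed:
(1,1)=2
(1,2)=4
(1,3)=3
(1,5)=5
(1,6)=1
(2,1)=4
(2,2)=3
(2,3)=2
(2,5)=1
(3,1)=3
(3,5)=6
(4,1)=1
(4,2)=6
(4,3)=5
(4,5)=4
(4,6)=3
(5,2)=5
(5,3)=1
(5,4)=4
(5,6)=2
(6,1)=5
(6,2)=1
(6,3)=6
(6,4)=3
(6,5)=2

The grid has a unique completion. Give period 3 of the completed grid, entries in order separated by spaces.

3 2 4 1 6 5

Period 3, room 2: period 3 has {6, 3} and room 2 has {6, 1, 4, 5, 3}, leaving only 2.
Period 3, room 3: period 3 has {6, 2, 3} and room 3 has {6, 2, 1, 5, 3}, leaving only 4.
Period 3, room 6: period 3 has {6, 2, 4, 3} and room 6 has {2, 1, 3}, leaving only 5.
Period 3, room 4: period 3 has {6, 2, 4, 5, 3} and room 4 has {4, 3}, leaving only 1.
So period 3 reads: 3 2 4 1 6 5.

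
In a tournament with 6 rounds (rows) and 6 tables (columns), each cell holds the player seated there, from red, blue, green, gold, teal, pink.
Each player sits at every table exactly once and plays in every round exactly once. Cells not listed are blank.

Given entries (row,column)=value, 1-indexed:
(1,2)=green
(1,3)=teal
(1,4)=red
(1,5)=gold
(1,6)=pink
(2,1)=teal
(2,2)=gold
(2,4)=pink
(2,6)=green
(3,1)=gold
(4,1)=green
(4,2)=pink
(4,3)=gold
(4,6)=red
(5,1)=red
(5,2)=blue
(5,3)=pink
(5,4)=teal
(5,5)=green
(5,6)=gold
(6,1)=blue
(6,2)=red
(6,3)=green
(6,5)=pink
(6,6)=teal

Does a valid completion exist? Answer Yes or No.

No

Round 1, table 1: round 1 together with table 1 already contain {red, blue, green, gold, teal, pink} — every symbol — so nothing can go there. The grid has no valid completion.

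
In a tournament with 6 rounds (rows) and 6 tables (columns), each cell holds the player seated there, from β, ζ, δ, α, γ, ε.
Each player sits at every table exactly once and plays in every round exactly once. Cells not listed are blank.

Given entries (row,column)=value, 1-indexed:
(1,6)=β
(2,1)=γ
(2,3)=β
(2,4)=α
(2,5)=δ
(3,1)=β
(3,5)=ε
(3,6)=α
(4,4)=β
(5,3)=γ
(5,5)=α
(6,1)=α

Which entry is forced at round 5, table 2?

β

Round 5, table 2 is narrowed to {β, ζ, δ, ε}.
If it were ζ, propagating the remaining blanks reaches a contradiction.
If it were δ, propagating the remaining blanks reaches a contradiction.
If it were ε, propagating the remaining blanks reaches a contradiction.
So round 5, table 2 must be β.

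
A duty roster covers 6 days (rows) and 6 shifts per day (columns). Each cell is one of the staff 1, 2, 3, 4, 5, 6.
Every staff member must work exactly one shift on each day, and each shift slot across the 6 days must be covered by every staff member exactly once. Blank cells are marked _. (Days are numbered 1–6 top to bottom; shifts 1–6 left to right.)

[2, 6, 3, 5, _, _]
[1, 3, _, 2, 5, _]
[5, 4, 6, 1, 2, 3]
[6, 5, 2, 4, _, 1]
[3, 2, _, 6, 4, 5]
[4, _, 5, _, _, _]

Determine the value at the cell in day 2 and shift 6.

6

Day 1, shift 5: day 1 has {2, 3, 5, 6} and shift 5 has {2, 4, 5}, leaving only 1.
Day 1, shift 6: day 1 has {1, 2, 3, 5, 6} and shift 6 has {1, 3, 5}, leaving only 4.
Day 2 already has {1, 2, 3, 5} and shift 6 already has {1, 3, 4, 5}, so day 2, shift 6 must be 6.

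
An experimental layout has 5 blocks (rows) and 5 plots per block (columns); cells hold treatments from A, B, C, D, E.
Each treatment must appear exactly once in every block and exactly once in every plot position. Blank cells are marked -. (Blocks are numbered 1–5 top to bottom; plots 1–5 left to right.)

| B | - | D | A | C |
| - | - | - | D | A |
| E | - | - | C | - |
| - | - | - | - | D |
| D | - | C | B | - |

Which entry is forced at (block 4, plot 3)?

B

Block 1, plot 2: block 1 has {A, B, C, D} and plot 2 has {}, leaving only E.
Block 2, plot 1: block 2 has {A, D} and plot 1 has {B, D, E}, leaving only C.
Block 2, plot 2: block 2 has {A, C, D} and plot 2 has {E}, leaving only B.
Block 2, plot 3: block 2 has {A, B, C, D} and plot 3 has {C, D}, leaving only E.
Block 3, plot 5: block 3 has {C, E} and plot 5 has {A, C, D}, leaving only B.
Block 3, plot 3: block 3 has {B, C, E} and plot 3 has {C, D, E}, leaving only A.
Block 4 already has {D} and plot 3 already has {A, C, D, E}, so block 4, plot 3 must be B.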